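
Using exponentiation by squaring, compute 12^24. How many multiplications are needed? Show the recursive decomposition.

Computing 12^24 by squaring (build up from 12^1; each line after the first costs one multiplication):

12^1 = 12
12^2 = (12^1)^2 = 12^2 = 144
12^3 = 12 * 12^2 = 12 * 144 = 1728
12^6 = (12^3)^2 = 1728^2 = 2985984
12^12 = (12^6)^2 = 2985984^2 = 8916100448256
12^24 = (12^12)^2 = 8916100448256^2 = 79496847203390844133441536

Result: 79496847203390844133441536
Multiplications needed: 5 (5 lines after 12^1)

12^24 = 79496847203390844133441536. Using exponentiation by squaring, this requires 5 multiplications. The key idea: if the exponent is even, square the half-power; if odd, multiply by the base once.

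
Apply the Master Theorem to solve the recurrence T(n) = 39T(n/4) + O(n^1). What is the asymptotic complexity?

Master Theorem for T(n) = 39T(n/4) + O(n^1):

a = 39, b = 4, c = 1
log_b(a) = log_4(39) = 2.6427

Case 1: c = 1 < log_4(39) = 2.6427
T(n) = O(n^(log_4 39))

For T(n) = 39T(n/4) + O(n^1): log_4(39) = 2.6427. This is Case 1 of the Master Theorem (c < log_b(a), work dominated by leaves), giving O(n^(log_4 39)).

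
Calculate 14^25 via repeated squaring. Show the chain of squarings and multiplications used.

Computing 14^25 by squaring (build up from 14^1; each line after the first costs one multiplication):

14^1 = 14
14^2 = (14^1)^2 = 14^2 = 196
14^3 = 14 * 14^2 = 14 * 196 = 2744
14^6 = (14^3)^2 = 2744^2 = 7529536
14^12 = (14^6)^2 = 7529536^2 = 56693912375296
14^24 = (14^12)^2 = 56693912375296^2 = 3214199700417740936751087616
14^25 = 14 * 14^24 = 14 * 3214199700417740936751087616 = 44998795805848373114515226624

Result: 44998795805848373114515226624
Multiplications needed: 6 (6 lines after 14^1)

14^25 = 44998795805848373114515226624. Using exponentiation by squaring, this requires 6 multiplications. The key idea: if the exponent is even, square the half-power; if odd, multiply by the base once.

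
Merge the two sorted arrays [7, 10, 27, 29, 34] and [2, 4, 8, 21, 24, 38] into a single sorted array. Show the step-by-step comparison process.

Merging process:

Compare 7 vs 2: take 2 from right. Merged: [2]
Compare 7 vs 4: take 4 from right. Merged: [2, 4]
Compare 7 vs 8: take 7 from left. Merged: [2, 4, 7]
Compare 10 vs 8: take 8 from right. Merged: [2, 4, 7, 8]
Compare 10 vs 21: take 10 from left. Merged: [2, 4, 7, 8, 10]
Compare 27 vs 21: take 21 from right. Merged: [2, 4, 7, 8, 10, 21]
Compare 27 vs 24: take 24 from right. Merged: [2, 4, 7, 8, 10, 21, 24]
Compare 27 vs 38: take 27 from left. Merged: [2, 4, 7, 8, 10, 21, 24, 27]
Compare 29 vs 38: take 29 from left. Merged: [2, 4, 7, 8, 10, 21, 24, 27, 29]
Compare 34 vs 38: take 34 from left. Merged: [2, 4, 7, 8, 10, 21, 24, 27, 29, 34]
Append remaining from right: [38]. Merged: [2, 4, 7, 8, 10, 21, 24, 27, 29, 34, 38]

Final merged array: [2, 4, 7, 8, 10, 21, 24, 27, 29, 34, 38]
Total comparisons: 10

The merged array is [2, 4, 7, 8, 10, 21, 24, 27, 29, 34, 38], requiring 10 comparisons. The merge step runs in O(n) time where n is the total number of elements.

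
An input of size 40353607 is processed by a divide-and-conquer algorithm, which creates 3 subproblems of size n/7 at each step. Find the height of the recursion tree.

For divide and conquer with division factor 7:

Problem sizes at each level:
Level 0: 40353607
Level 1: 5764801
Level 2: 823543
Level 3: 117649
Level 4: 16807
Level 5: 2401
Level 6: 343
Level 7: 49
Level 8: 7
Level 9: 1

The root is level 0 and the size-1 base case is level 9 (the tree spans levels 0 through 9, i.e. 10 levels counting the root), so the depth is the number of divisions: log_7(40353607) = 9

The recursion tree depth is log_7(40353607) = 9. At each level, the problem size is divided by 7, so it takes 9 divisions to reduce to a base case of size 1. The algorithm makes 3 recursive calls at each level.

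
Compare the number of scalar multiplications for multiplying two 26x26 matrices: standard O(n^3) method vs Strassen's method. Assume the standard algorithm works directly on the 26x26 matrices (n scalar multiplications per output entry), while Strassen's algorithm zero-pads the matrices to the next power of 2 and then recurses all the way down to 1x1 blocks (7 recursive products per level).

Matrix multiplication for 26x26 matrices:

Strassen's algorithm requires power-of-2 dimensions. Pad 26x26 to 32x32 (next power of 2).

Standard algorithm: 26^3 = 17576 multiplications
Strassen's algorithm: 7^(log2(32)) = 7^5 = 16807 multiplications
Savings: 17576 - 16807 = 769 multiplications

Standard: 17576 multiplications (26^3). Strassen: 16807 multiplications (7^5, after padding to 32x32). Strassen reduces 8 recursive multiplications to 7 at each level.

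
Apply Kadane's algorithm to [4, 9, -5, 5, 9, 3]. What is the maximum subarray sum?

Using Kadane's algorithm on [4, 9, -5, 5, 9, 3]:

Scanning through the array:
Position 1 (value 9): max_ending_here = 13, max_so_far = 13
Position 2 (value -5): max_ending_here = 8, max_so_far = 13
Position 3 (value 5): max_ending_here = 13, max_so_far = 13
Position 4 (value 9): max_ending_here = 22, max_so_far = 22
Position 5 (value 3): max_ending_here = 25, max_so_far = 25

Maximum subarray: [4, 9, -5, 5, 9, 3]
Maximum sum: 25

The maximum subarray is [4, 9, -5, 5, 9, 3] with sum 25. This subarray runs from index 0 to index 5.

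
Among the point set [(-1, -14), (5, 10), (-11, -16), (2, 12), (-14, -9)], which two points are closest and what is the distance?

Computing all pairwise distances among 5 points:

d((-1, -14), (5, 10)) = 24.7386
d((-1, -14), (-11, -16)) = 10.198
d((-1, -14), (2, 12)) = 26.1725
d((-1, -14), (-14, -9)) = 13.9284
d((5, 10), (-11, -16)) = 30.5287
d((5, 10), (2, 12)) = 3.6056 <-- minimum
d((5, 10), (-14, -9)) = 26.8701
d((-11, -16), (2, 12)) = 30.8707
d((-11, -16), (-14, -9)) = 7.6158
d((2, 12), (-14, -9)) = 26.4008

Closest pair: (5, 10) and (2, 12) with distance 3.6056

The closest pair is (5, 10) and (2, 12) with Euclidean distance 3.6056. For 5 points, brute-force pairwise comparison is shown above. For large n, the divide-and-conquer algorithm (sort by x, recurse on halves, check the dividing strip) achieves O(n log n).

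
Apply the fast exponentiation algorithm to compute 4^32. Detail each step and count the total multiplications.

Computing 4^32 by squaring (build up from 4^1; each line after the first costs one multiplication):

4^1 = 4
4^2 = (4^1)^2 = 4^2 = 16
4^4 = (4^2)^2 = 16^2 = 256
4^8 = (4^4)^2 = 256^2 = 65536
4^16 = (4^8)^2 = 65536^2 = 4294967296
4^32 = (4^16)^2 = 4294967296^2 = 18446744073709551616

Result: 18446744073709551616
Multiplications needed: 5 (5 lines after 4^1)

4^32 = 18446744073709551616. Using exponentiation by squaring, this requires 5 multiplications. The key idea: if the exponent is even, square the half-power; if odd, multiply by the base once.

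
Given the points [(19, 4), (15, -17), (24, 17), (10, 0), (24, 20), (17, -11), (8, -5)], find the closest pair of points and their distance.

Computing all pairwise distances among 7 points:

d((19, 4), (15, -17)) = 21.3776
d((19, 4), (24, 17)) = 13.9284
d((19, 4), (10, 0)) = 9.8489
d((19, 4), (24, 20)) = 16.7631
d((19, 4), (17, -11)) = 15.1327
d((19, 4), (8, -5)) = 14.2127
d((15, -17), (24, 17)) = 35.171
d((15, -17), (10, 0)) = 17.72
d((15, -17), (24, 20)) = 38.0789
d((15, -17), (17, -11)) = 6.3246
d((15, -17), (8, -5)) = 13.8924
d((24, 17), (10, 0)) = 22.0227
d((24, 17), (24, 20)) = 3.0 <-- minimum
d((24, 17), (17, -11)) = 28.8617
d((24, 17), (8, -5)) = 27.2029
d((10, 0), (24, 20)) = 24.4131
d((10, 0), (17, -11)) = 13.0384
d((10, 0), (8, -5)) = 5.3852
d((24, 20), (17, -11)) = 31.7805
d((24, 20), (8, -5)) = 29.6816
d((17, -11), (8, -5)) = 10.8167

Closest pair: (24, 17) and (24, 20) with distance 3.0

The closest pair is (24, 17) and (24, 20) with Euclidean distance 3.0. For 7 points, brute-force pairwise comparison is shown above. For large n, the divide-and-conquer algorithm (sort by x, recurse on halves, check the dividing strip) achieves O(n log n).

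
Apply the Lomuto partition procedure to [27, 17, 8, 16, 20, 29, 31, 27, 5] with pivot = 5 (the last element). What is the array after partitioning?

Lomuto partition with pivot = 5:

Initial array: [27, 17, 8, 16, 20, 29, 31, 27, 5]

arr[0]=27 > 5: no swap
arr[1]=17 > 5: no swap
arr[2]=8 > 5: no swap
arr[3]=16 > 5: no swap
arr[4]=20 > 5: no swap
arr[5]=29 > 5: no swap
arr[6]=31 > 5: no swap
arr[7]=27 > 5: no swap

Place pivot at position 0: [5, 17, 8, 16, 20, 29, 31, 27, 27]
Pivot position: 0

After partitioning with pivot 5, the array becomes [5, 17, 8, 16, 20, 29, 31, 27, 27]. The pivot is placed at index 0. All elements to the left of the pivot are <= 5, and all elements to the right are > 5.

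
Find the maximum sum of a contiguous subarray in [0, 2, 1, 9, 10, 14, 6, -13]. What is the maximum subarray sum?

Using Kadane's algorithm on [0, 2, 1, 9, 10, 14, 6, -13]:

Scanning through the array:
Position 1 (value 2): max_ending_here = 2, max_so_far = 2
Position 2 (value 1): max_ending_here = 3, max_so_far = 3
Position 3 (value 9): max_ending_here = 12, max_so_far = 12
Position 4 (value 10): max_ending_here = 22, max_so_far = 22
Position 5 (value 14): max_ending_here = 36, max_so_far = 36
Position 6 (value 6): max_ending_here = 42, max_so_far = 42
Position 7 (value -13): max_ending_here = 29, max_so_far = 42

Maximum subarray: [0, 2, 1, 9, 10, 14, 6]
Maximum sum: 42

The maximum subarray is [0, 2, 1, 9, 10, 14, 6] with sum 42. This subarray runs from index 0 to index 6.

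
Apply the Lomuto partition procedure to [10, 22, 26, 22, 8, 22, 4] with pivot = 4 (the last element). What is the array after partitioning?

Lomuto partition with pivot = 4:

Initial array: [10, 22, 26, 22, 8, 22, 4]

arr[0]=10 > 4: no swap
arr[1]=22 > 4: no swap
arr[2]=26 > 4: no swap
arr[3]=22 > 4: no swap
arr[4]=8 > 4: no swap
arr[5]=22 > 4: no swap

Place pivot at position 0: [4, 22, 26, 22, 8, 22, 10]
Pivot position: 0

After partitioning with pivot 4, the array becomes [4, 22, 26, 22, 8, 22, 10]. The pivot is placed at index 0. All elements to the left of the pivot are <= 4, and all elements to the right are > 4.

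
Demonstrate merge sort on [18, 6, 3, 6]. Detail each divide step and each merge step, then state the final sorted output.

Merge sort trace:

Split: [18, 6, 3, 6] -> [18, 6] and [3, 6]
  Split: [18, 6] -> [18] and [6]
  Merge: [18] + [6] -> [6, 18]
  Split: [3, 6] -> [3] and [6]
  Merge: [3] + [6] -> [3, 6]
Merge: [6, 18] + [3, 6] -> [3, 6, 6, 18]

Final sorted array: [3, 6, 6, 18]

The merge sort proceeds by recursively splitting the array and merging sorted halves.
After all merges, the sorted array is [3, 6, 6, 18].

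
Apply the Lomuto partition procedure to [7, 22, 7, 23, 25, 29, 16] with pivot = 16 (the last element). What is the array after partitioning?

Lomuto partition with pivot = 16:

Initial array: [7, 22, 7, 23, 25, 29, 16]

arr[0]=7 <= 16: swap with position 0, array becomes [7, 22, 7, 23, 25, 29, 16]
arr[1]=22 > 16: no swap
arr[2]=7 <= 16: swap with position 1, array becomes [7, 7, 22, 23, 25, 29, 16]
arr[3]=23 > 16: no swap
arr[4]=25 > 16: no swap
arr[5]=29 > 16: no swap

Place pivot at position 2: [7, 7, 16, 23, 25, 29, 22]
Pivot position: 2

After partitioning with pivot 16, the array becomes [7, 7, 16, 23, 25, 29, 22]. The pivot is placed at index 2. All elements to the left of the pivot are <= 16, and all elements to the right are > 16.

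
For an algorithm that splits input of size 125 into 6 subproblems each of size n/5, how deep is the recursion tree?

For divide and conquer with division factor 5:

Problem sizes at each level:
Level 0: 125
Level 1: 25
Level 2: 5
Level 3: 1

The root is level 0 and the size-1 base case is level 3 (the tree spans levels 0 through 3, i.e. 4 levels counting the root), so the depth is the number of divisions: log_5(125) = 3

The recursion tree depth is log_5(125) = 3. At each level, the problem size is divided by 5, so it takes 3 divisions to reduce to a base case of size 1. The algorithm makes 6 recursive calls at each level.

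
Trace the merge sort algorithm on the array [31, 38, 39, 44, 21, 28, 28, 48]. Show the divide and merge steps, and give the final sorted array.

Merge sort trace:

Split: [31, 38, 39, 44, 21, 28, 28, 48] -> [31, 38, 39, 44] and [21, 28, 28, 48]
  Split: [31, 38, 39, 44] -> [31, 38] and [39, 44]
    Split: [31, 38] -> [31] and [38]
    Merge: [31] + [38] -> [31, 38]
    Split: [39, 44] -> [39] and [44]
    Merge: [39] + [44] -> [39, 44]
  Merge: [31, 38] + [39, 44] -> [31, 38, 39, 44]
  Split: [21, 28, 28, 48] -> [21, 28] and [28, 48]
    Split: [21, 28] -> [21] and [28]
    Merge: [21] + [28] -> [21, 28]
    Split: [28, 48] -> [28] and [48]
    Merge: [28] + [48] -> [28, 48]
  Merge: [21, 28] + [28, 48] -> [21, 28, 28, 48]
Merge: [31, 38, 39, 44] + [21, 28, 28, 48] -> [21, 28, 28, 31, 38, 39, 44, 48]

Final sorted array: [21, 28, 28, 31, 38, 39, 44, 48]

The merge sort proceeds by recursively splitting the array and merging sorted halves.
After all merges, the sorted array is [21, 28, 28, 31, 38, 39, 44, 48].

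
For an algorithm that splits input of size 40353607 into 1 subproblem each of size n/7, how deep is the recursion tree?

For divide and conquer with division factor 7:

Problem sizes at each level:
Level 0: 40353607
Level 1: 5764801
Level 2: 823543
Level 3: 117649
Level 4: 16807
Level 5: 2401
Level 6: 343
Level 7: 49
Level 8: 7
Level 9: 1

The root is level 0 and the size-1 base case is level 9 (the tree spans levels 0 through 9, i.e. 10 levels counting the root), so the depth is the number of divisions: log_7(40353607) = 9

The recursion tree depth is log_7(40353607) = 9. At each level, the problem size is divided by 7, so it takes 9 divisions to reduce to a base case of size 1. The algorithm makes 1 recursive call at each level.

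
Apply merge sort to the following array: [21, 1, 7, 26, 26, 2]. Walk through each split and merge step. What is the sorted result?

Merge sort trace:

Split: [21, 1, 7, 26, 26, 2] -> [21, 1, 7] and [26, 26, 2]
  Split: [21, 1, 7] -> [21] and [1, 7]
    Split: [1, 7] -> [1] and [7]
    Merge: [1] + [7] -> [1, 7]
  Merge: [21] + [1, 7] -> [1, 7, 21]
  Split: [26, 26, 2] -> [26] and [26, 2]
    Split: [26, 2] -> [26] and [2]
    Merge: [26] + [2] -> [2, 26]
  Merge: [26] + [2, 26] -> [2, 26, 26]
Merge: [1, 7, 21] + [2, 26, 26] -> [1, 2, 7, 21, 26, 26]

Final sorted array: [1, 2, 7, 21, 26, 26]

The merge sort proceeds by recursively splitting the array and merging sorted halves.
After all merges, the sorted array is [1, 2, 7, 21, 26, 26].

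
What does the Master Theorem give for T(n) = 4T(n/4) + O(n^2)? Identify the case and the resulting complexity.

Master Theorem for T(n) = 4T(n/4) + O(n^2):

a = 4, b = 4, c = 2
log_b(a) = log_4(4) = 1.0000

Case 3: c = 2 > log_4(4) = 1.0000
T(n) = O(n^2) = O(n^2)

For T(n) = 4T(n/4) + O(n^2): log_4(4) = 1.0000. This is Case 3 of the Master Theorem (c > log_b(a), work dominated by root), giving O(n^2).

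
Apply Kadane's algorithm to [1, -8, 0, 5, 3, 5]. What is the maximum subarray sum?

Using Kadane's algorithm on [1, -8, 0, 5, 3, 5]:

Scanning through the array:
Position 1 (value -8): max_ending_here = -7, max_so_far = 1
Position 2 (value 0): max_ending_here = 0, max_so_far = 1
Position 3 (value 5): max_ending_here = 5, max_so_far = 5
Position 4 (value 3): max_ending_here = 8, max_so_far = 8
Position 5 (value 5): max_ending_here = 13, max_so_far = 13

Maximum subarray: [0, 5, 3, 5]
Maximum sum: 13

The maximum subarray is [0, 5, 3, 5] with sum 13. This subarray runs from index 2 to index 5.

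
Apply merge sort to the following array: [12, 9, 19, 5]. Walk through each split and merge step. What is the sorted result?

Merge sort trace:

Split: [12, 9, 19, 5] -> [12, 9] and [19, 5]
  Split: [12, 9] -> [12] and [9]
  Merge: [12] + [9] -> [9, 12]
  Split: [19, 5] -> [19] and [5]
  Merge: [19] + [5] -> [5, 19]
Merge: [9, 12] + [5, 19] -> [5, 9, 12, 19]

Final sorted array: [5, 9, 12, 19]

The merge sort proceeds by recursively splitting the array and merging sorted halves.
After all merges, the sorted array is [5, 9, 12, 19].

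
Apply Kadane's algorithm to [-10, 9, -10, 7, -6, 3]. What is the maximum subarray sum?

Using Kadane's algorithm on [-10, 9, -10, 7, -6, 3]:

Scanning through the array:
Position 1 (value 9): max_ending_here = 9, max_so_far = 9
Position 2 (value -10): max_ending_here = -1, max_so_far = 9
Position 3 (value 7): max_ending_here = 7, max_so_far = 9
Position 4 (value -6): max_ending_here = 1, max_so_far = 9
Position 5 (value 3): max_ending_here = 4, max_so_far = 9

Maximum subarray: [9]
Maximum sum: 9

The maximum subarray is [9] with sum 9. This subarray runs from index 1 to index 1.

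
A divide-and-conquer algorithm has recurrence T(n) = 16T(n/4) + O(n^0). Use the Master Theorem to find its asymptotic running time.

Master Theorem for T(n) = 16T(n/4) + O(n^0):

a = 16, b = 4, c = 0
log_b(a) = log_4(16) = 2.0000

Case 1: c = 0 < log_4(16) = 2.0000
T(n) = O(n^(log_4 16)) = O(n^2)

For T(n) = 16T(n/4) + O(n^0): log_4(16) = 2.0000. This is Case 1 of the Master Theorem (c < log_b(a), work dominated by leaves), giving O(n^2).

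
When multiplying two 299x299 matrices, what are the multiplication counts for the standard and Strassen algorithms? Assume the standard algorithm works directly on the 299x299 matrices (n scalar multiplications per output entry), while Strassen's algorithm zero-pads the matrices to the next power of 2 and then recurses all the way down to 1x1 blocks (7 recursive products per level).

Matrix multiplication for 299x299 matrices:

Strassen's algorithm requires power-of-2 dimensions. Pad 299x299 to 512x512 (next power of 2).

Standard algorithm: 299^3 = 26730899 multiplications
Strassen's algorithm: 7^(log2(512)) = 7^9 = 40353607 multiplications
Difference: 26730899 - 40353607 = -13622708 (Strassen uses MORE here due to padding overhead — for small or just-over-power-of-2 n, padding can outweigh the per-level savings)

Standard: 26730899 multiplications (299^3). Strassen: 40353607 multiplications (7^9, after padding to 512x512). Strassen reduces 8 recursive multiplications to 7 at each level.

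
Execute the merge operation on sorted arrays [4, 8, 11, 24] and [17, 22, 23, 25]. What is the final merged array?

Merging process:

Compare 4 vs 17: take 4 from left. Merged: [4]
Compare 8 vs 17: take 8 from left. Merged: [4, 8]
Compare 11 vs 17: take 11 from left. Merged: [4, 8, 11]
Compare 24 vs 17: take 17 from right. Merged: [4, 8, 11, 17]
Compare 24 vs 22: take 22 from right. Merged: [4, 8, 11, 17, 22]
Compare 24 vs 23: take 23 from right. Merged: [4, 8, 11, 17, 22, 23]
Compare 24 vs 25: take 24 from left. Merged: [4, 8, 11, 17, 22, 23, 24]
Append remaining from right: [25]. Merged: [4, 8, 11, 17, 22, 23, 24, 25]

Final merged array: [4, 8, 11, 17, 22, 23, 24, 25]
Total comparisons: 7

The merged array is [4, 8, 11, 17, 22, 23, 24, 25], requiring 7 comparisons. The merge step runs in O(n) time where n is the total number of elements.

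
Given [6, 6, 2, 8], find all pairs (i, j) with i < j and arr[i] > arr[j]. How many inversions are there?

Finding inversions in [6, 6, 2, 8]:

(0, 2): arr[0]=6 > arr[2]=2
(1, 2): arr[1]=6 > arr[2]=2

Total inversions: 2

The array has 2 inversion(s): (0,2), (1,2). Each pair (i,j) satisfies i < j and arr[i] > arr[j].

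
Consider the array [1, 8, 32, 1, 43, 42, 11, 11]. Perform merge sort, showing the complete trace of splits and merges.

Merge sort trace:

Split: [1, 8, 32, 1, 43, 42, 11, 11] -> [1, 8, 32, 1] and [43, 42, 11, 11]
  Split: [1, 8, 32, 1] -> [1, 8] and [32, 1]
    Split: [1, 8] -> [1] and [8]
    Merge: [1] + [8] -> [1, 8]
    Split: [32, 1] -> [32] and [1]
    Merge: [32] + [1] -> [1, 32]
  Merge: [1, 8] + [1, 32] -> [1, 1, 8, 32]
  Split: [43, 42, 11, 11] -> [43, 42] and [11, 11]
    Split: [43, 42] -> [43] and [42]
    Merge: [43] + [42] -> [42, 43]
    Split: [11, 11] -> [11] and [11]
    Merge: [11] + [11] -> [11, 11]
  Merge: [42, 43] + [11, 11] -> [11, 11, 42, 43]
Merge: [1, 1, 8, 32] + [11, 11, 42, 43] -> [1, 1, 8, 11, 11, 32, 42, 43]

Final sorted array: [1, 1, 8, 11, 11, 32, 42, 43]

The merge sort proceeds by recursively splitting the array and merging sorted halves.
After all merges, the sorted array is [1, 1, 8, 11, 11, 32, 42, 43].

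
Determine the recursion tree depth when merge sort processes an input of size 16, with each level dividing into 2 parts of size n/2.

For divide and conquer with division factor 2:

Problem sizes at each level:
Level 0: 16
Level 1: 8
Level 2: 4
Level 3: 2
Level 4: 1

The root is level 0 and the size-1 base case is level 4 (the tree spans levels 0 through 4, i.e. 5 levels counting the root), so the depth is the number of divisions: log_2(16) = 4

The recursion tree depth is log_2(16) = 4. At each level, the problem size is divided by 2, so it takes 4 divisions to reduce to a base case of size 1. The algorithm makes 2 recursive calls at each level.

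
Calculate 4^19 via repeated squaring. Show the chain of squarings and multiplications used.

Computing 4^19 by squaring (build up from 4^1; each line after the first costs one multiplication):

4^1 = 4
4^2 = (4^1)^2 = 4^2 = 16
4^4 = (4^2)^2 = 16^2 = 256
4^8 = (4^4)^2 = 256^2 = 65536
4^9 = 4 * 4^8 = 4 * 65536 = 262144
4^18 = (4^9)^2 = 262144^2 = 68719476736
4^19 = 4 * 4^18 = 4 * 68719476736 = 274877906944

Result: 274877906944
Multiplications needed: 6 (6 lines after 4^1)

4^19 = 274877906944. Using exponentiation by squaring, this requires 6 multiplications. The key idea: if the exponent is even, square the half-power; if odd, multiply by the base once.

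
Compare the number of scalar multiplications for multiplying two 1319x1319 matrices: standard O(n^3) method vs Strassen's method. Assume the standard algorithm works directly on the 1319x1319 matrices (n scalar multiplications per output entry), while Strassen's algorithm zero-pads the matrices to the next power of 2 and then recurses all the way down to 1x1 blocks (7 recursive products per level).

Matrix multiplication for 1319x1319 matrices:

Strassen's algorithm requires power-of-2 dimensions. Pad 1319x1319 to 2048x2048 (next power of 2).

Standard algorithm: 1319^3 = 2294744759 multiplications
Strassen's algorithm: 7^(log2(2048)) = 7^11 = 1977326743 multiplications
Savings: 2294744759 - 1977326743 = 317418016 multiplications

Standard: 2294744759 multiplications (1319^3). Strassen: 1977326743 multiplications (7^11, after padding to 2048x2048). Strassen reduces 8 recursive multiplications to 7 at each level.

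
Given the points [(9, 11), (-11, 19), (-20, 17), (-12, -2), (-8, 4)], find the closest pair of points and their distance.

Computing all pairwise distances among 5 points:

d((9, 11), (-11, 19)) = 21.5407
d((9, 11), (-20, 17)) = 29.6142
d((9, 11), (-12, -2)) = 24.6982
d((9, 11), (-8, 4)) = 18.3848
d((-11, 19), (-20, 17)) = 9.2195
d((-11, 19), (-12, -2)) = 21.0238
d((-11, 19), (-8, 4)) = 15.2971
d((-20, 17), (-12, -2)) = 20.6155
d((-20, 17), (-8, 4)) = 17.6918
d((-12, -2), (-8, 4)) = 7.2111 <-- minimum

Closest pair: (-12, -2) and (-8, 4) with distance 7.2111

The closest pair is (-12, -2) and (-8, 4) with Euclidean distance 7.2111. For 5 points, brute-force pairwise comparison is shown above. For large n, the divide-and-conquer algorithm (sort by x, recurse on halves, check the dividing strip) achieves O(n log n).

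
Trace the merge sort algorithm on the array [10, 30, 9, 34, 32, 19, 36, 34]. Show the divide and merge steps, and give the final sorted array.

Merge sort trace:

Split: [10, 30, 9, 34, 32, 19, 36, 34] -> [10, 30, 9, 34] and [32, 19, 36, 34]
  Split: [10, 30, 9, 34] -> [10, 30] and [9, 34]
    Split: [10, 30] -> [10] and [30]
    Merge: [10] + [30] -> [10, 30]
    Split: [9, 34] -> [9] and [34]
    Merge: [9] + [34] -> [9, 34]
  Merge: [10, 30] + [9, 34] -> [9, 10, 30, 34]
  Split: [32, 19, 36, 34] -> [32, 19] and [36, 34]
    Split: [32, 19] -> [32] and [19]
    Merge: [32] + [19] -> [19, 32]
    Split: [36, 34] -> [36] and [34]
    Merge: [36] + [34] -> [34, 36]
  Merge: [19, 32] + [34, 36] -> [19, 32, 34, 36]
Merge: [9, 10, 30, 34] + [19, 32, 34, 36] -> [9, 10, 19, 30, 32, 34, 34, 36]

Final sorted array: [9, 10, 19, 30, 32, 34, 34, 36]

The merge sort proceeds by recursively splitting the array and merging sorted halves.
After all merges, the sorted array is [9, 10, 19, 30, 32, 34, 34, 36].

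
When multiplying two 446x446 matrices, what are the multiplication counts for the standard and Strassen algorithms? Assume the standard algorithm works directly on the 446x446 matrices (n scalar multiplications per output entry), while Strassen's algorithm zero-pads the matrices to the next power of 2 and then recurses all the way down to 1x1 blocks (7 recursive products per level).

Matrix multiplication for 446x446 matrices:

Strassen's algorithm requires power-of-2 dimensions. Pad 446x446 to 512x512 (next power of 2).

Standard algorithm: 446^3 = 88716536 multiplications
Strassen's algorithm: 7^(log2(512)) = 7^9 = 40353607 multiplications
Savings: 88716536 - 40353607 = 48362929 multiplications

Standard: 88716536 multiplications (446^3). Strassen: 40353607 multiplications (7^9, after padding to 512x512). Strassen reduces 8 recursive multiplications to 7 at each level.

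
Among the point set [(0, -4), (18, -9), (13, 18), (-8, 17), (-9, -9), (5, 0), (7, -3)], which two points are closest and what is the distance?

Computing all pairwise distances among 7 points:

d((0, -4), (18, -9)) = 18.6815
d((0, -4), (13, 18)) = 25.5539
d((0, -4), (-8, 17)) = 22.4722
d((0, -4), (-9, -9)) = 10.2956
d((0, -4), (5, 0)) = 6.4031
d((0, -4), (7, -3)) = 7.0711
d((18, -9), (13, 18)) = 27.4591
d((18, -9), (-8, 17)) = 36.7696
d((18, -9), (-9, -9)) = 27.0
d((18, -9), (5, 0)) = 15.8114
d((18, -9), (7, -3)) = 12.53
d((13, 18), (-8, 17)) = 21.0238
d((13, 18), (-9, -9)) = 34.8281
d((13, 18), (5, 0)) = 19.6977
d((13, 18), (7, -3)) = 21.8403
d((-8, 17), (-9, -9)) = 26.0192
d((-8, 17), (5, 0)) = 21.4009
d((-8, 17), (7, -3)) = 25.0
d((-9, -9), (5, 0)) = 16.6433
d((-9, -9), (7, -3)) = 17.088
d((5, 0), (7, -3)) = 3.6056 <-- minimum

Closest pair: (5, 0) and (7, -3) with distance 3.6056

The closest pair is (5, 0) and (7, -3) with Euclidean distance 3.6056. For 7 points, brute-force pairwise comparison is shown above. For large n, the divide-and-conquer algorithm (sort by x, recurse on halves, check the dividing strip) achieves O(n log n).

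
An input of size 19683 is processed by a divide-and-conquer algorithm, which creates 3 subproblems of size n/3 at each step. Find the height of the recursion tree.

For divide and conquer with division factor 3:

Problem sizes at each level:
Level 0: 19683
Level 1: 6561
Level 2: 2187
Level 3: 729
Level 4: 243
Level 5: 81
Level 6: 27
Level 7: 9
Level 8: 3
Level 9: 1

The root is level 0 and the size-1 base case is level 9 (the tree spans levels 0 through 9, i.e. 10 levels counting the root), so the depth is the number of divisions: log_3(19683) = 9

The recursion tree depth is log_3(19683) = 9. At each level, the problem size is divided by 3, so it takes 9 divisions to reduce to a base case of size 1. The algorithm makes 3 recursive calls at each level.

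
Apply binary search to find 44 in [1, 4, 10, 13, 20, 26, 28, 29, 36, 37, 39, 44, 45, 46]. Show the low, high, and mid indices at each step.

Binary search for 44 in [1, 4, 10, 13, 20, 26, 28, 29, 36, 37, 39, 44, 45, 46]:

lo=0, hi=13, mid=6, arr[mid]=28 -> 28 < 44, search right half
lo=7, hi=13, mid=10, arr[mid]=39 -> 39 < 44, search right half
lo=11, hi=13, mid=12, arr[mid]=45 -> 45 > 44, search left half
lo=11, hi=11, mid=11, arr[mid]=44 -> Found target at index 11!

Binary search finds 44 at index 11 after 4 comparisons. The search repeatedly halves the search space by comparing with the middle element.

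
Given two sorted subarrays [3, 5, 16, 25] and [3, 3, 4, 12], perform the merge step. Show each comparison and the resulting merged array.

Merging process:

Compare 3 vs 3: take 3 from left. Merged: [3]
Compare 5 vs 3: take 3 from right. Merged: [3, 3]
Compare 5 vs 3: take 3 from right. Merged: [3, 3, 3]
Compare 5 vs 4: take 4 from right. Merged: [3, 3, 3, 4]
Compare 5 vs 12: take 5 from left. Merged: [3, 3, 3, 4, 5]
Compare 16 vs 12: take 12 from right. Merged: [3, 3, 3, 4, 5, 12]
Append remaining from left: [16, 25]. Merged: [3, 3, 3, 4, 5, 12, 16, 25]

Final merged array: [3, 3, 3, 4, 5, 12, 16, 25]
Total comparisons: 6

The merged array is [3, 3, 3, 4, 5, 12, 16, 25], requiring 6 comparisons. The merge step runs in O(n) time where n is the total number of elements.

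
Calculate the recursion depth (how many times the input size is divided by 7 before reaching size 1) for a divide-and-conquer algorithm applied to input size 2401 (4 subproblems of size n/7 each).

For divide and conquer with division factor 7:

Problem sizes at each level:
Level 0: 2401
Level 1: 343
Level 2: 49
Level 3: 7
Level 4: 1

The root is level 0 and the size-1 base case is level 4 (the tree spans levels 0 through 4, i.e. 5 levels counting the root), so the depth is the number of divisions: log_7(2401) = 4

The recursion tree depth is log_7(2401) = 4. At each level, the problem size is divided by 7, so it takes 4 divisions to reduce to a base case of size 1. The algorithm makes 4 recursive calls at each level.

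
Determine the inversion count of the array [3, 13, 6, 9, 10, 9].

Finding inversions in [3, 13, 6, 9, 10, 9]:

(1, 2): arr[1]=13 > arr[2]=6
(1, 3): arr[1]=13 > arr[3]=9
(1, 4): arr[1]=13 > arr[4]=10
(1, 5): arr[1]=13 > arr[5]=9
(4, 5): arr[4]=10 > arr[5]=9

Total inversions: 5

The array has 5 inversion(s): (1,2), (1,3), (1,4), (1,5), (4,5). Each pair (i,j) satisfies i < j and arr[i] > arr[j].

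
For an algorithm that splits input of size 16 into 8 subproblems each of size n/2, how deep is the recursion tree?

For divide and conquer with division factor 2:

Problem sizes at each level:
Level 0: 16
Level 1: 8
Level 2: 4
Level 3: 2
Level 4: 1

The root is level 0 and the size-1 base case is level 4 (the tree spans levels 0 through 4, i.e. 5 levels counting the root), so the depth is the number of divisions: log_2(16) = 4

The recursion tree depth is log_2(16) = 4. At each level, the problem size is divided by 2, so it takes 4 divisions to reduce to a base case of size 1. The algorithm makes 8 recursive calls at each level.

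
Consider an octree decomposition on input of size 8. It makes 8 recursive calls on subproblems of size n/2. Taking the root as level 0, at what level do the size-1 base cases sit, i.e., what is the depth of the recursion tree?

For divide and conquer with division factor 2:

Problem sizes at each level:
Level 0: 8
Level 1: 4
Level 2: 2
Level 3: 1

The root is level 0 and the size-1 base case is level 3 (the tree spans levels 0 through 3, i.e. 4 levels counting the root), so the depth is the number of divisions: log_2(8) = 3

The recursion tree depth is log_2(8) = 3. At each level, the problem size is divided by 2, so it takes 3 divisions to reduce to a base case of size 1. The algorithm makes 8 recursive calls at each level.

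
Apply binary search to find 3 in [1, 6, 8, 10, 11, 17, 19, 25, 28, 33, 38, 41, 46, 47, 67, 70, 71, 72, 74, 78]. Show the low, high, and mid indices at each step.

Binary search for 3 in [1, 6, 8, 10, 11, 17, 19, 25, 28, 33, 38, 41, 46, 47, 67, 70, 71, 72, 74, 78]:

lo=0, hi=19, mid=9, arr[mid]=33 -> 33 > 3, search left half
lo=0, hi=8, mid=4, arr[mid]=11 -> 11 > 3, search left half
lo=0, hi=3, mid=1, arr[mid]=6 -> 6 > 3, search left half
lo=0, hi=0, mid=0, arr[mid]=1 -> 1 < 3, search right half
lo=1 > hi=0, target 3 not found

Binary search determines that 3 is not in the array after 4 comparisons. The search space was exhausted without finding the target.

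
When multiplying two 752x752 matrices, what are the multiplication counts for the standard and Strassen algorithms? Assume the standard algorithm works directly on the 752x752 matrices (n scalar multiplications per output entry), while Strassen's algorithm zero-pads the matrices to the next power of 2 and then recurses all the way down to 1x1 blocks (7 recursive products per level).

Matrix multiplication for 752x752 matrices:

Strassen's algorithm requires power-of-2 dimensions. Pad 752x752 to 1024x1024 (next power of 2).

Standard algorithm: 752^3 = 425259008 multiplications
Strassen's algorithm: 7^(log2(1024)) = 7^10 = 282475249 multiplications
Savings: 425259008 - 282475249 = 142783759 multiplications

Standard: 425259008 multiplications (752^3). Strassen: 282475249 multiplications (7^10, after padding to 1024x1024). Strassen reduces 8 recursive multiplications to 7 at each level.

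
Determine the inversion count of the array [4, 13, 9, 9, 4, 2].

Finding inversions in [4, 13, 9, 9, 4, 2]:

(0, 5): arr[0]=4 > arr[5]=2
(1, 2): arr[1]=13 > arr[2]=9
(1, 3): arr[1]=13 > arr[3]=9
(1, 4): arr[1]=13 > arr[4]=4
(1, 5): arr[1]=13 > arr[5]=2
(2, 4): arr[2]=9 > arr[4]=4
(2, 5): arr[2]=9 > arr[5]=2
(3, 4): arr[3]=9 > arr[4]=4
(3, 5): arr[3]=9 > arr[5]=2
(4, 5): arr[4]=4 > arr[5]=2

Total inversions: 10

The array has 10 inversion(s): (0,5), (1,2), (1,3), (1,4), (1,5), (2,4), (2,5), (3,4), (3,5), (4,5). Each pair (i,j) satisfies i < j and arr[i] > arr[j].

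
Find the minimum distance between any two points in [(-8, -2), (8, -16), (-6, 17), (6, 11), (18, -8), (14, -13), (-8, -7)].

Computing all pairwise distances among 7 points:

d((-8, -2), (8, -16)) = 21.2603
d((-8, -2), (-6, 17)) = 19.105
d((-8, -2), (6, 11)) = 19.105
d((-8, -2), (18, -8)) = 26.6833
d((-8, -2), (14, -13)) = 24.5967
d((-8, -2), (-8, -7)) = 5.0 <-- minimum
d((8, -16), (-6, 17)) = 35.8469
d((8, -16), (6, 11)) = 27.074
d((8, -16), (18, -8)) = 12.8062
d((8, -16), (14, -13)) = 6.7082
d((8, -16), (-8, -7)) = 18.3576
d((-6, 17), (6, 11)) = 13.4164
d((-6, 17), (18, -8)) = 34.6554
d((-6, 17), (14, -13)) = 36.0555
d((-6, 17), (-8, -7)) = 24.0832
d((6, 11), (18, -8)) = 22.4722
d((6, 11), (14, -13)) = 25.2982
d((6, 11), (-8, -7)) = 22.8035
d((18, -8), (14, -13)) = 6.4031
d((18, -8), (-8, -7)) = 26.0192
d((14, -13), (-8, -7)) = 22.8035

Closest pair: (-8, -2) and (-8, -7) with distance 5.0

The closest pair is (-8, -2) and (-8, -7) with Euclidean distance 5.0. For 7 points, brute-force pairwise comparison is shown above. For large n, the divide-and-conquer algorithm (sort by x, recurse on halves, check the dividing strip) achieves O(n log n).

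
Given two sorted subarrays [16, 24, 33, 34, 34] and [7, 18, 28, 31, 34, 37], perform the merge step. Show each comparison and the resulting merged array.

Merging process:

Compare 16 vs 7: take 7 from right. Merged: [7]
Compare 16 vs 18: take 16 from left. Merged: [7, 16]
Compare 24 vs 18: take 18 from right. Merged: [7, 16, 18]
Compare 24 vs 28: take 24 from left. Merged: [7, 16, 18, 24]
Compare 33 vs 28: take 28 from right. Merged: [7, 16, 18, 24, 28]
Compare 33 vs 31: take 31 from right. Merged: [7, 16, 18, 24, 28, 31]
Compare 33 vs 34: take 33 from left. Merged: [7, 16, 18, 24, 28, 31, 33]
Compare 34 vs 34: take 34 from left. Merged: [7, 16, 18, 24, 28, 31, 33, 34]
Compare 34 vs 34: take 34 from left. Merged: [7, 16, 18, 24, 28, 31, 33, 34, 34]
Append remaining from right: [34, 37]. Merged: [7, 16, 18, 24, 28, 31, 33, 34, 34, 34, 37]

Final merged array: [7, 16, 18, 24, 28, 31, 33, 34, 34, 34, 37]
Total comparisons: 9

The merged array is [7, 16, 18, 24, 28, 31, 33, 34, 34, 34, 37], requiring 9 comparisons. The merge step runs in O(n) time where n is the total number of elements.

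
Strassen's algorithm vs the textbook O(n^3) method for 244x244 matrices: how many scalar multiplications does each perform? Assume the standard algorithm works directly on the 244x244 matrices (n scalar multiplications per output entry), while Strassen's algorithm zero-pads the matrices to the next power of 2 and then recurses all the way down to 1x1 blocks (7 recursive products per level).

Matrix multiplication for 244x244 matrices:

Strassen's algorithm requires power-of-2 dimensions. Pad 244x244 to 256x256 (next power of 2).

Standard algorithm: 244^3 = 14526784 multiplications
Strassen's algorithm: 7^(log2(256)) = 7^8 = 5764801 multiplications
Savings: 14526784 - 5764801 = 8761983 multiplications

Standard: 14526784 multiplications (244^3). Strassen: 5764801 multiplications (7^8, after padding to 256x256). Strassen reduces 8 recursive multiplications to 7 at each level.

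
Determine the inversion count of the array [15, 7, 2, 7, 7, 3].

Finding inversions in [15, 7, 2, 7, 7, 3]:

(0, 1): arr[0]=15 > arr[1]=7
(0, 2): arr[0]=15 > arr[2]=2
(0, 3): arr[0]=15 > arr[3]=7
(0, 4): arr[0]=15 > arr[4]=7
(0, 5): arr[0]=15 > arr[5]=3
(1, 2): arr[1]=7 > arr[2]=2
(1, 5): arr[1]=7 > arr[5]=3
(3, 5): arr[3]=7 > arr[5]=3
(4, 5): arr[4]=7 > arr[5]=3

Total inversions: 9

The array has 9 inversion(s): (0,1), (0,2), (0,3), (0,4), (0,5), (1,2), (1,5), (3,5), (4,5). Each pair (i,j) satisfies i < j and arr[i] > arr[j].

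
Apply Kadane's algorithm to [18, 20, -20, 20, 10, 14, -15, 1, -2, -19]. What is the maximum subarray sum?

Using Kadane's algorithm on [18, 20, -20, 20, 10, 14, -15, 1, -2, -19]:

Scanning through the array:
Position 1 (value 20): max_ending_here = 38, max_so_far = 38
Position 2 (value -20): max_ending_here = 18, max_so_far = 38
Position 3 (value 20): max_ending_here = 38, max_so_far = 38
Position 4 (value 10): max_ending_here = 48, max_so_far = 48
Position 5 (value 14): max_ending_here = 62, max_so_far = 62
Position 6 (value -15): max_ending_here = 47, max_so_far = 62
Position 7 (value 1): max_ending_here = 48, max_so_far = 62
Position 8 (value -2): max_ending_here = 46, max_so_far = 62
Position 9 (value -19): max_ending_here = 27, max_so_far = 62

Maximum subarray: [18, 20, -20, 20, 10, 14]
Maximum sum: 62

The maximum subarray is [18, 20, -20, 20, 10, 14] with sum 62. This subarray runs from index 0 to index 5.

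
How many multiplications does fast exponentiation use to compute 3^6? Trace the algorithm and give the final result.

Computing 3^6 by squaring (build up from 3^1; each line after the first costs one multiplication):

3^1 = 3
3^2 = (3^1)^2 = 3^2 = 9
3^3 = 3 * 3^2 = 3 * 9 = 27
3^6 = (3^3)^2 = 27^2 = 729

Result: 729
Multiplications needed: 3 (3 lines after 3^1)

3^6 = 729. Using exponentiation by squaring, this requires 3 multiplications. The key idea: if the exponent is even, square the half-power; if odd, multiply by the base once.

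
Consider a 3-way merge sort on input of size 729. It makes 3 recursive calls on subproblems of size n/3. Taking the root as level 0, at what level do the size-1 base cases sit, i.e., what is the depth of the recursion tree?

For divide and conquer with division factor 3:

Problem sizes at each level:
Level 0: 729
Level 1: 243
Level 2: 81
Level 3: 27
Level 4: 9
Level 5: 3
Level 6: 1

The root is level 0 and the size-1 base case is level 6 (the tree spans levels 0 through 6, i.e. 7 levels counting the root), so the depth is the number of divisions: log_3(729) = 6

The recursion tree depth is log_3(729) = 6. At each level, the problem size is divided by 3, so it takes 6 divisions to reduce to a base case of size 1. The algorithm makes 3 recursive calls at each level.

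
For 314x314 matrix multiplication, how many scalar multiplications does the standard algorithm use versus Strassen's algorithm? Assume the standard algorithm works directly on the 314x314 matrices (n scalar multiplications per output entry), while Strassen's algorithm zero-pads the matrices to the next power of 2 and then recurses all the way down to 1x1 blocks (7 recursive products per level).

Matrix multiplication for 314x314 matrices:

Strassen's algorithm requires power-of-2 dimensions. Pad 314x314 to 512x512 (next power of 2).

Standard algorithm: 314^3 = 30959144 multiplications
Strassen's algorithm: 7^(log2(512)) = 7^9 = 40353607 multiplications
Difference: 30959144 - 40353607 = -9394463 (Strassen uses MORE here due to padding overhead — for small or just-over-power-of-2 n, padding can outweigh the per-level savings)

Standard: 30959144 multiplications (314^3). Strassen: 40353607 multiplications (7^9, after padding to 512x512). Strassen reduces 8 recursive multiplications to 7 at each level.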